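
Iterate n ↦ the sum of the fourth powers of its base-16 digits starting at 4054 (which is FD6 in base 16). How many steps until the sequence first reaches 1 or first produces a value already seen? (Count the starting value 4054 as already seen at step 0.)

4054 = (15,13,6)_16 → 15⁴ + 13⁴ + 6⁴ = 50625 + 28561 + 1296 = 80482
80482 = (1,3,10,6,2)_16 → 1⁴ + 3⁴ + 10⁴ + 6⁴ + 2⁴ = 1 + 81 + 10000 + 1296 + 16 = 11394
11394 = (2,12,8,2)_16 → 2⁴ + 12⁴ + 8⁴ + 2⁴ = 16 + 20736 + 4096 + 16 = 24864
24864 = (6,1,2,0)_16 → 6⁴ + 1⁴ + 2⁴ + 0⁴ = 1296 + 1 + 16 + 0 = 1313
1313 = (5,2,1)_16 → 5⁴ + 2⁴ + 1⁴ = 625 + 16 + 1 = 642
642 = (2,8,2)_16 → 2⁴ + 8⁴ + 2⁴ = 16 + 4096 + 16 = 4128
4128 = (1,0,2,0)_16 → 1⁴ + 0⁴ + 2⁴ + 0⁴ = 1 + 0 + 16 + 0 = 17
17 = (1,1)_16 → 1⁴ + 1⁴ = 1 + 1 = 2
2 = (2)_16 → 2⁴ = 16
16 = (1,0)_16 → 1⁴ + 0⁴ = 1 + 0 = 1  — reached 1.
That took 10 steps.

10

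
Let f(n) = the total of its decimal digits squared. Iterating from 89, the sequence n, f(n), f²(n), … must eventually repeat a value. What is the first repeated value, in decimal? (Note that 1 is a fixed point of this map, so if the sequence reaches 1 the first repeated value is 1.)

89

89 → 8² + 9² = 145
145 → 1² + 4² + 5² = 42
42 → 4² + 2² = 20
20 → 2² + 0² = 4
4 → 4² = 16
16 → 1² + 6² = 37
37 → 3² + 7² = 58
58 → 5² + 8² = 89  — 89 already appeared earlier.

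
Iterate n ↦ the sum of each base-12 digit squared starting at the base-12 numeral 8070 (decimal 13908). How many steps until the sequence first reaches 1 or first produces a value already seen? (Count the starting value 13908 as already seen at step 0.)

13908 = (8,0,7,0)_12 → 8² + 0² + 7² + 0² = 113
113 = (9,5)_12 → 9² + 5² = 106
106 = (8,10)_12 → 8² + 10² = 164
164 = (1,1,8)_12 → 1² + 1² + 8² = 66
66 = (5,6)_12 → 5² + 6² = 61
61 = (5,1)_12 → 5² + 1² = 26
26 = (2,2)_12 → 2² + 2² = 8
8 = (8)_12 → 8² = 64
64 = (5,4)_12 → 5² + 4² = 41
41 = (3,5)_12 → 3² + 5² = 34
34 = (2,10)_12 → 2² + 10² = 104
104 = (8,8)_12 → 8² + 8² = 128
128 = (10,8)_12 → 10² + 8² = 164  — 164 repeats.
That took 13 steps.

13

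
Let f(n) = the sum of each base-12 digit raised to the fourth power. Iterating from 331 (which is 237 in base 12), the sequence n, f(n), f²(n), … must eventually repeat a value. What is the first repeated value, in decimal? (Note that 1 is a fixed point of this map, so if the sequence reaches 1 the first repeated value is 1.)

331 = (2,3,7)_12 → 2⁴ + 3⁴ + 7⁴ = 16 + 81 + 2401 = 2498
2498 = (1,5,4,2)_12 → 1⁴ + 5⁴ + 4⁴ + 2⁴ = 1 + 625 + 256 + 16 = 898
898 = (6,2,10)_12 → 6⁴ + 2⁴ + 10⁴ = 1296 + 16 + 10000 = 11312
11312 = (6,6,6,8)_12 → 6⁴ + 6⁴ + 6⁴ + 8⁴ = 1296 + 1296 + 1296 + 4096 = 7984
7984 = (4,7,5,4)_12 → 4⁴ + 7⁴ + 5⁴ + 4⁴ = 256 + 2401 + 625 + 256 = 3538
3538 = (2,0,6,10)_12 → 2⁴ + 0⁴ + 6⁴ + 10⁴ = 16 + 0 + 1296 + 10000 = 11312  — 11312 already appeared earlier.

11312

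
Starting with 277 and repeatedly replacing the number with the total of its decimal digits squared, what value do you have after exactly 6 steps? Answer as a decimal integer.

89

277 → 2² + 7² + 7² = 4 + 49 + 49 = 102
102 → 1² + 0² + 2² = 1 + 0 + 4 = 5
5 → 5² = 25
25 → 2² + 5² = 4 + 25 = 29
29 → 2² + 9² = 4 + 81 = 85
85 → 8² + 5² = 64 + 25 = 89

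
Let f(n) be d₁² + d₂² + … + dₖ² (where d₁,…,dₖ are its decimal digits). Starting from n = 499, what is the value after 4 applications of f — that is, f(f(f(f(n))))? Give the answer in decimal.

499 → 4² + 9² + 9² = 178
178 → 1² + 7² + 8² = 114
114 → 1² + 1² + 4² = 18
18 → 1² + 8² = 65

65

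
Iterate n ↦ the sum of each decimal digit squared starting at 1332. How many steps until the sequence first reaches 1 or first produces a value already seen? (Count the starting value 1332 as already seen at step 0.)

1332 → 1² + 3² + 3² + 2² = 23
23 → 2² + 3² = 13
13 → 1² + 3² = 10
10 → 1² + 0² = 1  — reached 1.
That took 4 steps.

4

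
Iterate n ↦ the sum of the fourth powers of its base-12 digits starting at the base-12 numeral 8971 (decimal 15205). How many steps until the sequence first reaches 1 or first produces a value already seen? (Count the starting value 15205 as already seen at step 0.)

15205 = (8,9,7,1)_12 → 8⁴ + 9⁴ + 7⁴ + 1⁴ = 4096 + 6561 + 2401 + 1 = 13059
13059 = (7,6,8,3)_12 → 7⁴ + 6⁴ + 8⁴ + 3⁴ = 2401 + 1296 + 4096 + 81 = 7874
7874 = (4,6,8,2)_12 → 4⁴ + 6⁴ + 8⁴ + 2⁴ = 256 + 1296 + 4096 + 16 = 5664
5664 = (3,3,4,0)_12 → 3⁴ + 3⁴ + 4⁴ + 0⁴ = 81 + 81 + 256 + 0 = 418
418 = (2,10,10)_12 → 2⁴ + 10⁴ + 10⁴ = 16 + 10000 + 10000 = 20016
20016 = (11,7,0,0)_12 → 11⁴ + 7⁴ + 0⁴ + 0⁴ = 14641 + 2401 + 0 + 0 = 17042
17042 = (9,10,4,2)_12 → 9⁴ + 10⁴ + 4⁴ + 2⁴ = 6561 + 10000 + 256 + 16 = 16833
16833 = (9,8,10,9)_12 → 9⁴ + 8⁴ + 10⁴ + 9⁴ = 6561 + 4096 + 10000 + 6561 = 27218
27218 = (1,3,9,0,2)_12 → 1⁴ + 3⁴ + 9⁴ + 0⁴ + 2⁴ = 1 + 81 + 6561 + 0 + 16 = 6659
6659 = (3,10,2,11)_12 → 3⁴ + 10⁴ + 2⁴ + 11⁴ = 81 + 10000 + 16 + 14641 = 24738
24738 = (1,2,3,9,6)_12 → 1⁴ + 2⁴ + 3⁴ + 9⁴ + 6⁴ = 1 + 16 + 81 + 6561 + 1296 = 7955
7955 = (4,7,2,11)_12 → 4⁴ + 7⁴ + 2⁴ + 11⁴ = 256 + 2401 + 16 + 14641 = 17314
17314 = (10,0,2,10)_12 → 10⁴ + 0⁴ + 2⁴ + 10⁴ = 10000 + 0 + 16 + 10000 = 20016  — 20016 repeats.
That took 13 steps.

13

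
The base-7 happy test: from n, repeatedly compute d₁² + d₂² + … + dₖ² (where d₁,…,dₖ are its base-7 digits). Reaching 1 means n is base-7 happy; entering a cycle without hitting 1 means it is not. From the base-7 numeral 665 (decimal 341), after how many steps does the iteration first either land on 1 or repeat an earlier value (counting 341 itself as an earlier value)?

8

341 = (6,6,5)_7 → 6² + 6² + 5² = 36 + 36 + 25 = 97
97 = (1,6,6)_7 → 1² + 6² + 6² = 1 + 36 + 36 = 73
73 = (1,3,3)_7 → 1² + 3² + 3² = 1 + 9 + 9 = 19
19 = (2,5)_7 → 2² + 5² = 4 + 25 = 29
29 = (4,1)_7 → 4² + 1² = 16 + 1 = 17
17 = (2,3)_7 → 2² + 3² = 4 + 9 = 13
13 = (1,6)_7 → 1² + 6² = 1 + 36 = 37
37 = (5,2)_7 → 5² + 2² = 25 + 4 = 29  — 29 repeats.
That took 8 steps.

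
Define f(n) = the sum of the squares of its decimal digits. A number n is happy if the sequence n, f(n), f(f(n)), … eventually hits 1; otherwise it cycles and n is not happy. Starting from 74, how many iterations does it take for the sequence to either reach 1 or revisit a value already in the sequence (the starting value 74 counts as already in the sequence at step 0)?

74 → 7² + 4² = 65
65 → 6² + 5² = 61
61 → 6² + 1² = 37
37 → 3² + 7² = 58
58 → 5² + 8² = 89
89 → 8² + 9² = 145
145 → 1² + 4² + 5² = 42
42 → 4² + 2² = 20
20 → 2² + 0² = 4
4 → 4² = 16
16 → 1² + 6² = 37  — 37 repeats.
That took 11 steps.

11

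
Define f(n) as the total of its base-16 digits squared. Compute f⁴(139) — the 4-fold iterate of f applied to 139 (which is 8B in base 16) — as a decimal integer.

241

139 = (8,11)_16 → 8² + 11² = 64 + 121 = 185
185 = (11,9)_16 → 11² + 9² = 121 + 81 = 202
202 = (12,10)_16 → 12² + 10² = 144 + 100 = 244
244 = (15,4)_16 → 15² + 4² = 225 + 16 = 241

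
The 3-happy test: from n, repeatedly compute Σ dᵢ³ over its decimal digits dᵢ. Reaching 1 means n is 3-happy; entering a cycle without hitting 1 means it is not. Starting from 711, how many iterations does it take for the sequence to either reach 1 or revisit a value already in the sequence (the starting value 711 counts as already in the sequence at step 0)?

12

711 → 7³ + 1³ + 1³ = 343 + 1 + 1 = 345
345 → 3³ + 4³ + 5³ = 27 + 64 + 125 = 216
216 → 2³ + 1³ + 6³ = 8 + 1 + 216 = 225
225 → 2³ + 2³ + 5³ = 8 + 8 + 125 = 141
141 → 1³ + 4³ + 1³ = 1 + 64 + 1 = 66
66 → 6³ + 6³ = 216 + 216 = 432
432 → 4³ + 3³ + 2³ = 64 + 27 + 8 = 99
99 → 9³ + 9³ = 729 + 729 = 1458
1458 → 1³ + 4³ + 5³ + 8³ = 1 + 64 + 125 + 512 = 702
702 → 7³ + 0³ + 2³ = 343 + 0 + 8 = 351
351 → 3³ + 5³ + 1³ = 27 + 125 + 1 = 153
153 → 1³ + 5³ + 3³ = 1 + 125 + 27 = 153  — 153 repeats.
That took 12 steps.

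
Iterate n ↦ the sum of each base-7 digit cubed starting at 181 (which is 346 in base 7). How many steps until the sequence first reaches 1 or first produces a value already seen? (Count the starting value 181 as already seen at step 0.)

4

181 = (3,4,6)_7 → 3³ + 4³ + 6³ = 27 + 64 + 216 = 307
307 = (6,1,6)_7 → 6³ + 1³ + 6³ = 216 + 1 + 216 = 433
433 = (1,1,5,6)_7 → 1³ + 1³ + 5³ + 6³ = 1 + 1 + 125 + 216 = 343
343 = (1,0,0,0)_7 → 1³ + 0³ + 0³ + 0³ = 1 + 0 + 0 + 0 = 1  — reached 1.
That took 4 steps.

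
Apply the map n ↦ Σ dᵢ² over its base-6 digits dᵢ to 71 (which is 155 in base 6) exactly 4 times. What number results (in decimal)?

5

71 = (1,5,5)_6 → 1² + 5² + 5² = 1 + 25 + 25 = 51
51 = (1,2,3)_6 → 1² + 2² + 3² = 1 + 4 + 9 = 14
14 = (2,2)_6 → 2² + 2² = 4 + 4 = 8
8 = (1,2)_6 → 1² + 2² = 1 + 4 = 5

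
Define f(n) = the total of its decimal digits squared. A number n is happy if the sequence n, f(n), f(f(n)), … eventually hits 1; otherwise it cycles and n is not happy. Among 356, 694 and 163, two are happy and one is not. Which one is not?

163

356: 356 → 70 → 49 → 97 → 130 → 10 → 1  — reaches 1 (happy)
694: 694 → 133 → 19 → 82 → 68 → 100 → 1  — reaches 1 (happy)
163: 163 → 46 → 52 → 29 → 85 → 89 → 145 → 42 → 20 → 4 → 16 → 37 → 58 → 89  — repeats 89 (not happy)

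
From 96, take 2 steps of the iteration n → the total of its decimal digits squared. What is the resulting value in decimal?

51

96 → 117
117 → 51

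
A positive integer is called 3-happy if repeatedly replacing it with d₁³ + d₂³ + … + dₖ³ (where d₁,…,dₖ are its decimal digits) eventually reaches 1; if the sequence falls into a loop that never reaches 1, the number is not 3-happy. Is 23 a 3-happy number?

not 3-happy

23 → 2³ + 3³ = 8 + 27 = 35
35 → 3³ + 5³ = 27 + 125 = 152
152 → 1³ + 5³ + 2³ = 1 + 125 + 8 = 134
134 → 1³ + 3³ + 4³ = 1 + 27 + 64 = 92
92 → 9³ + 2³ = 729 + 8 = 737
737 → 7³ + 3³ + 7³ = 343 + 27 + 343 = 713
713 → 7³ + 1³ + 3³ = 343 + 1 + 27 = 371
371 → 3³ + 7³ + 1³ = 27 + 343 + 1 = 371  — 371 already seen; the sequence cycles without reaching 1.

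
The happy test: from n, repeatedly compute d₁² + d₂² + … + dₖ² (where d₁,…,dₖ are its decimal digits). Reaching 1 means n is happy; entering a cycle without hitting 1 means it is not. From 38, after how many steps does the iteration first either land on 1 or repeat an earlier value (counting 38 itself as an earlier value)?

38 → 73
73 → 58
58 → 89
89 → 145
145 → 42
42 → 20
20 → 4
4 → 16
16 → 37
37 → 58  — 58 repeats.
That took 10 steps.

10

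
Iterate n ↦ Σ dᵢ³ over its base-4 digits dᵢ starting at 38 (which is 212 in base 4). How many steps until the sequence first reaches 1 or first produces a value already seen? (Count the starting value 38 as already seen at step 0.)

4

38 = (2,1,2)_4 → 2³ + 1³ + 2³ = 17
17 = (1,0,1)_4 → 1³ + 0³ + 1³ = 2
2 = (2)_4 → 2³ = 8
8 = (2,0)_4 → 2³ + 0³ = 8  — 8 repeats.
That took 4 steps.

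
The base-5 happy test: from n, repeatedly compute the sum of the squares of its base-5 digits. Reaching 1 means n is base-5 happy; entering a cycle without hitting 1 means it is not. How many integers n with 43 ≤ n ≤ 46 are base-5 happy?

1

43: 43 → 19 → 25 → 1  (reaches 1)
44: 44 → 26 → 2 → 4 → 16 → 10 → 4  (repeats 4)
45: 45 → 17 → 13 → 13  (repeats 13)
46: 46 → 18 → 18  (repeats 18)
base-5 happy: 43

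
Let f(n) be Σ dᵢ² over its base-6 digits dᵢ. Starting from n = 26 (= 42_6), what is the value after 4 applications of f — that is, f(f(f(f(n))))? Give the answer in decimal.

26 = (4,2)_6 → 4² + 2² = 20
20 = (3,2)_6 → 3² + 2² = 13
13 = (2,1)_6 → 2² + 1² = 5
5 = (5)_6 → 5² = 25

25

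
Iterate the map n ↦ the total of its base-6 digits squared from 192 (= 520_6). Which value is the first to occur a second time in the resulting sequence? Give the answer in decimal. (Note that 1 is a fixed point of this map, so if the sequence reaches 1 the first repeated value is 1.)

192 = (5,2,0)_6 → 5² + 2² + 0² = 29
29 = (4,5)_6 → 4² + 5² = 41
41 = (1,0,5)_6 → 1² + 0² + 5² = 26
26 = (4,2)_6 → 4² + 2² = 20
20 = (3,2)_6 → 3² + 2² = 13
13 = (2,1)_6 → 2² + 1² = 5
5 = (5)_6 → 5² = 25
25 = (4,1)_6 → 4² + 1² = 17
17 = (2,5)_6 → 2² + 5² = 29  — 29 already appeared earlier.

29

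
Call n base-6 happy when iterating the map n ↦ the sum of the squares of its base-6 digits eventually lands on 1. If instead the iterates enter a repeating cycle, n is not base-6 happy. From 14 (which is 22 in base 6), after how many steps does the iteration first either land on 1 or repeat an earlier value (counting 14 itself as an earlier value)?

10

14 = (2,2)_6 → 2² + 2² = 4 + 4 = 8
8 = (1,2)_6 → 1² + 2² = 1 + 4 = 5
5 = (5)_6 → 5² = 25
25 = (4,1)_6 → 4² + 1² = 16 + 1 = 17
17 = (2,5)_6 → 2² + 5² = 4 + 25 = 29
29 = (4,5)_6 → 4² + 5² = 16 + 25 = 41
41 = (1,0,5)_6 → 1² + 0² + 5² = 1 + 0 + 25 = 26
26 = (4,2)_6 → 4² + 2² = 16 + 4 = 20
20 = (3,2)_6 → 3² + 2² = 9 + 4 = 13
13 = (2,1)_6 → 2² + 1² = 4 + 1 = 5  — 5 repeats.
That took 10 steps.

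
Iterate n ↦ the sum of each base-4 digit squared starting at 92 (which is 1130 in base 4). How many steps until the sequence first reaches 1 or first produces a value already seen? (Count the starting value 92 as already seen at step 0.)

6

92 = (1,1,3,0)_4 → 1² + 1² + 3² + 0² = 1 + 1 + 9 + 0 = 11
11 = (2,3)_4 → 2² + 3² = 4 + 9 = 13
13 = (3,1)_4 → 3² + 1² = 9 + 1 = 10
10 = (2,2)_4 → 2² + 2² = 4 + 4 = 8
8 = (2,0)_4 → 2² + 0² = 4 + 0 = 4
4 = (1,0)_4 → 1² + 0² = 1 + 0 = 1  — reached 1.
That took 6 steps.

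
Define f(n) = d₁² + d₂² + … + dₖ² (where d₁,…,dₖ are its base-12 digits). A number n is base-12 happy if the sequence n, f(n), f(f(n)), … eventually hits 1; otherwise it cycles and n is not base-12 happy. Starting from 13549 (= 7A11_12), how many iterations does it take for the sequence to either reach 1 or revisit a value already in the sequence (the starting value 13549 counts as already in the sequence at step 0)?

13549 = (7,10,1,1)_12 → 7² + 10² + 1² + 1² = 49 + 100 + 1 + 1 = 151
151 = (1,0,7)_12 → 1² + 0² + 7² = 1 + 0 + 49 = 50
50 = (4,2)_12 → 4² + 2² = 16 + 4 = 20
20 = (1,8)_12 → 1² + 8² = 1 + 64 = 65
65 = (5,5)_12 → 5² + 5² = 25 + 25 = 50  — 50 repeats.
That took 5 steps.

5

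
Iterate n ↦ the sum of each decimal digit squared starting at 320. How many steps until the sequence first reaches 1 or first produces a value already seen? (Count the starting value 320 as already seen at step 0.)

320 → 13
13 → 10
10 → 1  — reached 1.
That took 3 steps.

3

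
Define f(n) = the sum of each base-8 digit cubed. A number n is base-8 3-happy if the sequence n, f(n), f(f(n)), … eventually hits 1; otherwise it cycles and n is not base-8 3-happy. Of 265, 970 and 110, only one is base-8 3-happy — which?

265: 265 → 66 → 9 → 2 → 8 → 1  — reaches 1 (base-8 3-happy)
970: 970 → 353 → 190 → 567 → 560 → 217 → 55 → 559 → 469 → 476 → 434 → 440 → 559  — repeats 559 (not base-8 3-happy)
110: 110 → 342 → 349 → 277 → 197 → 152 → 35 → 91 → 55 → 559 → 469 → 476 → 434 → 440 → 559  — repeats 559 (not base-8 3-happy)

265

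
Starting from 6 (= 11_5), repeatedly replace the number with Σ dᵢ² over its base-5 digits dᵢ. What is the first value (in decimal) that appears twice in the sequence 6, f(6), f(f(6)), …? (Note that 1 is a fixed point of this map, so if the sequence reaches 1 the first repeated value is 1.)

6 = (1,1)_5 → 1² + 1² = 1 + 1 = 2
2 = (2)_5 → 2² = 4
4 = (4)_5 → 4² = 16
16 = (3,1)_5 → 3² + 1² = 9 + 1 = 10
10 = (2,0)_5 → 2² + 0² = 4 + 0 = 4  — 4 already appeared earlier.

4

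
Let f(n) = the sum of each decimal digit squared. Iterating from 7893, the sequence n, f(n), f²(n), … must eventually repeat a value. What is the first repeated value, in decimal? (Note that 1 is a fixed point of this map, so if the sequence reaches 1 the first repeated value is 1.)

1

7893 → 7² + 8² + 9² + 3² = 203
203 → 2² + 0² + 3² = 13
13 → 1² + 3² = 10
10 → 1² + 0² = 1  — reached the fixed point 1.
1 → 1, so 1 is the first repeated value.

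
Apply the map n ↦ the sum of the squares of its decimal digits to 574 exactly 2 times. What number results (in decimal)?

574 → 5² + 7² + 4² = 25 + 49 + 16 = 90
90 → 9² + 0² = 81 + 0 = 81

81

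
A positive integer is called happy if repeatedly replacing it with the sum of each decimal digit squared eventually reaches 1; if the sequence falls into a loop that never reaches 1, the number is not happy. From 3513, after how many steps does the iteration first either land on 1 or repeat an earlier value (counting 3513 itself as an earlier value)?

5

3513 → 3² + 5² + 1² + 3² = 44
44 → 4² + 4² = 32
32 → 3² + 2² = 13
13 → 1² + 3² = 10
10 → 1² + 0² = 1  — reached 1.
That took 5 steps.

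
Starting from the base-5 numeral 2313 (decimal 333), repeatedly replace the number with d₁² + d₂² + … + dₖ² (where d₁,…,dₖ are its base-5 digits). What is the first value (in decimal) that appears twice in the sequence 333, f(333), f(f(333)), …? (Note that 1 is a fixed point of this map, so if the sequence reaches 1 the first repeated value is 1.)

1

333 = (2,3,1,3)_5 → 2² + 3² + 1² + 3² = 4 + 9 + 1 + 9 = 23
23 = (4,3)_5 → 4² + 3² = 16 + 9 = 25
25 = (1,0,0)_5 → 1² + 0² + 0² = 1 + 0 + 0 = 1  — reached the fixed point 1.
1 → 1, so 1 is the first repeated value.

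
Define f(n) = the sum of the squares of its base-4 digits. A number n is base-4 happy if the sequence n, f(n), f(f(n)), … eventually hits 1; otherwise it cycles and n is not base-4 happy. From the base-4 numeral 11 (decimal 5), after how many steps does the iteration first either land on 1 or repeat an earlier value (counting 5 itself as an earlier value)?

3

5 = (1,1)_4 → 1² + 1² = 1 + 1 = 2
2 = (2)_4 → 2² = 4
4 = (1,0)_4 → 1² + 0² = 1 + 0 = 1  — reached 1.
That took 3 steps.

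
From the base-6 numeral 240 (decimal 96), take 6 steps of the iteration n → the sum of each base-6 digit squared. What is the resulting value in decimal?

29

96 = (2,4,0)_6 → 2² + 4² + 0² = 4 + 16 + 0 = 20
20 = (3,2)_6 → 3² + 2² = 9 + 4 = 13
13 = (2,1)_6 → 2² + 1² = 4 + 1 = 5
5 = (5)_6 → 5² = 25
25 = (4,1)_6 → 4² + 1² = 16 + 1 = 17
17 = (2,5)_6 → 2² + 5² = 4 + 25 = 29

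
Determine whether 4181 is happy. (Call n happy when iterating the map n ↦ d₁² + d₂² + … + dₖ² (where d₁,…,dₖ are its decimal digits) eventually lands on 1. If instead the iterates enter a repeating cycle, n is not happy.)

4181 → 4² + 1² + 8² + 1² = 16 + 1 + 64 + 1 = 82
82 → 8² + 2² = 64 + 4 = 68
68 → 6² + 8² = 36 + 64 = 100
100 → 1² + 0² + 0² = 1 + 0 + 0 = 1  — reached 1.

happy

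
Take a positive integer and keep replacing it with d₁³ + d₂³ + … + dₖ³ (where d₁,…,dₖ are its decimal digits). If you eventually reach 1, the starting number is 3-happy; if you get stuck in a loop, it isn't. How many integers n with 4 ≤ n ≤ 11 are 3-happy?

1

4: 4 → 64 → 280 → 520 → 133 → 55 → 250 → 133  (repeats 133)
5: 5 → 125 → 134 → 92 → 737 → 713 → 371 → 371  (repeats 371)
6: 6 → 216 → 225 → 141 → 66 → 432 → 99 → 1458 → 702 → 351 → 153 → 153  (repeats 153)
7: 7 → 343 → 118 → 514 → 190 → 730 → 370 → 370  (repeats 370)
8: 8 → 512 → 134 → 92 → 737 → 713 → 371 → 371  (repeats 371)
9: 9 → 729 → 1080 → 513 → 153 → 153  (repeats 153)
10: 10 → 1  (reaches 1)
11: 11 → 2 → 8 → 512 → 134 → 92 → 737 → 713 → 371 → 371  (repeats 371)
3-happy: 10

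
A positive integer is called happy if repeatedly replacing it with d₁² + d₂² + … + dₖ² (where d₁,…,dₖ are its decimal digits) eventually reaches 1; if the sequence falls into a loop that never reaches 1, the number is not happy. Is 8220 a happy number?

8220 → 8² + 2² + 2² + 0² = 64 + 4 + 4 + 0 = 72
72 → 7² + 2² = 49 + 4 = 53
53 → 5² + 3² = 25 + 9 = 34
34 → 3² + 4² = 9 + 16 = 25
25 → 2² + 5² = 4 + 25 = 29
29 → 2² + 9² = 4 + 81 = 85
85 → 8² + 5² = 64 + 25 = 89
89 → 8² + 9² = 64 + 81 = 145
145 → 1² + 4² + 5² = 1 + 16 + 25 = 42
42 → 4² + 2² = 16 + 4 = 20
20 → 2² + 0² = 4 + 0 = 4
4 → 4² = 16
16 → 1² + 6² = 1 + 36 = 37
37 → 3² + 7² = 9 + 49 = 58
58 → 5² + 8² = 25 + 64 = 89  — 89 already seen; the sequence cycles without reaching 1.

not happy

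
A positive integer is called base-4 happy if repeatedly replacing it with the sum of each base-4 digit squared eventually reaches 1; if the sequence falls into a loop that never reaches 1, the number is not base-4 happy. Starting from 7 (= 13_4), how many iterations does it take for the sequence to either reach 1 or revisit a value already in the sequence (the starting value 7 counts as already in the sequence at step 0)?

7 = (1,3)_4 → 1² + 3² = 1 + 9 = 10
10 = (2,2)_4 → 2² + 2² = 4 + 4 = 8
8 = (2,0)_4 → 2² + 0² = 4 + 0 = 4
4 = (1,0)_4 → 1² + 0² = 1 + 0 = 1  — reached 1.
That took 4 steps.

4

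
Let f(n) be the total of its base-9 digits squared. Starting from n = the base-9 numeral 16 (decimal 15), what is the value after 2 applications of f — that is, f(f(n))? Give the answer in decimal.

17

15 = (1,6)_9 → 1² + 6² = 1 + 36 = 37
37 = (4,1)_9 → 4² + 1² = 16 + 1 = 17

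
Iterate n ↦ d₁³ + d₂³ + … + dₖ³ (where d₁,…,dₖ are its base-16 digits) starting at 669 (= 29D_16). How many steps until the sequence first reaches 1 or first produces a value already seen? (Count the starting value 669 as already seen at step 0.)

15

669 = (2,9,13)_16 → 2³ + 9³ + 13³ = 2934
2934 = (11,7,6)_16 → 11³ + 7³ + 6³ = 1890
1890 = (7,6,2)_16 → 7³ + 6³ + 2³ = 567
567 = (2,3,7)_16 → 2³ + 3³ + 7³ = 378
378 = (1,7,10)_16 → 1³ + 7³ + 10³ = 1344
1344 = (5,4,0)_16 → 5³ + 4³ + 0³ = 189
189 = (11,13)_16 → 11³ + 13³ = 3528
3528 = (13,12,8)_16 → 13³ + 12³ + 8³ = 4437
4437 = (1,1,5,5)_16 → 1³ + 1³ + 5³ + 5³ = 252
252 = (15,12)_16 → 15³ + 12³ = 5103
5103 = (1,3,14,15)_16 → 1³ + 3³ + 14³ + 15³ = 6147
6147 = (1,8,0,3)_16 → 1³ + 8³ + 0³ + 3³ = 540
540 = (2,1,12)_16 → 2³ + 1³ + 12³ = 1737
1737 = (6,12,9)_16 → 6³ + 12³ + 9³ = 2673
2673 = (10,7,1)_16 → 10³ + 7³ + 1³ = 1344  — 1344 repeats.
That took 15 steps.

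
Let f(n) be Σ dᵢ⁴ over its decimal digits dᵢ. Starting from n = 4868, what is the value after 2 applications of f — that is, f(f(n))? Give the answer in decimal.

9474

4868 → 9744
9744 → 9474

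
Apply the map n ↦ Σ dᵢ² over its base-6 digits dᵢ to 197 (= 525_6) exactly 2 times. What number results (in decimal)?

10

197 = (5,2,5)_6 → 5² + 2² + 5² = 54
54 = (1,3,0)_6 → 1² + 3² + 0² = 10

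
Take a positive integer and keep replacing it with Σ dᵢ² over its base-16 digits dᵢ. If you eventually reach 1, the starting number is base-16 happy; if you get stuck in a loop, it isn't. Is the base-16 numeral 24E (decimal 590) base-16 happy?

base-16 happy

590 = (2,4,14)_16 → 2² + 4² + 14² = 4 + 16 + 196 = 216
216 = (13,8)_16 → 13² + 8² = 169 + 64 = 233
233 = (14,9)_16 → 14² + 9² = 196 + 81 = 277
277 = (1,1,5)_16 → 1² + 1² + 5² = 1 + 1 + 25 = 27
27 = (1,11)_16 → 1² + 11² = 1 + 121 = 122
122 = (7,10)_16 → 7² + 10² = 49 + 100 = 149
149 = (9,5)_16 → 9² + 5² = 81 + 25 = 106
106 = (6,10)_16 → 6² + 10² = 36 + 100 = 136
136 = (8,8)_16 → 8² + 8² = 64 + 64 = 128
128 = (8,0)_16 → 8² + 0² = 64 + 0 = 64
64 = (4,0)_16 → 4² + 0² = 16 + 0 = 16
16 = (1,0)_16 → 1² + 0² = 1 + 0 = 1  — reached 1.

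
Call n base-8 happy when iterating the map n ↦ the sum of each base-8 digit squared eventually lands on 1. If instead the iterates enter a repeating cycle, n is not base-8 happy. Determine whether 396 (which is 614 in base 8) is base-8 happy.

not base-8 happy

396 = (6,1,4)_8 → 6² + 1² + 4² = 53
53 = (6,5)_8 → 6² + 5² = 61
61 = (7,5)_8 → 7² + 5² = 74
74 = (1,1,2)_8 → 1² + 1² + 2² = 6
6 = (6)_8 → 6² = 36
36 = (4,4)_8 → 4² + 4² = 32
32 = (4,0)_8 → 4² + 0² = 16
16 = (2,0)_8 → 2² + 0² = 4
4 = (4)_8 → 4² = 16  — 16 already seen; the sequence cycles without reaching 1.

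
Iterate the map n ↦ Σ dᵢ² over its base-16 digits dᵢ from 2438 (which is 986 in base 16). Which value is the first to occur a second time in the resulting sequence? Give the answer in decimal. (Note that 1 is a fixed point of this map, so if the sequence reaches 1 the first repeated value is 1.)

181

2438 = (9,8,6)_16 → 9² + 8² + 6² = 181
181 = (11,5)_16 → 11² + 5² = 146
146 = (9,2)_16 → 9² + 2² = 85
85 = (5,5)_16 → 5² + 5² = 50
50 = (3,2)_16 → 3² + 2² = 13
13 = (13)_16 → 13² = 169
169 = (10,9)_16 → 10² + 9² = 181  — 181 already appeared earlier.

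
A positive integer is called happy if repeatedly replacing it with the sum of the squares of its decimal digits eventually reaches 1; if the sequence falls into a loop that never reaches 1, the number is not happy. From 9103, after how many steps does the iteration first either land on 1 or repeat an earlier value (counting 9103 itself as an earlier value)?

9103 → 9² + 1² + 0² + 3² = 81 + 1 + 0 + 9 = 91
91 → 9² + 1² = 81 + 1 = 82
82 → 8² + 2² = 64 + 4 = 68
68 → 6² + 8² = 36 + 64 = 100
100 → 1² + 0² + 0² = 1 + 0 + 0 = 1  — reached 1.
That took 5 steps.

5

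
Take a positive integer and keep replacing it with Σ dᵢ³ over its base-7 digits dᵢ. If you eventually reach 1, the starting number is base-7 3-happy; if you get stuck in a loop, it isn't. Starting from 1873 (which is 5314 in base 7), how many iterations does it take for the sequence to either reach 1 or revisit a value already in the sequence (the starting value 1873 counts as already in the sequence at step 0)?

1873 = (5,3,1,4)_7 → 5³ + 3³ + 1³ + 4³ = 125 + 27 + 1 + 64 = 217
217 = (4,3,0)_7 → 4³ + 3³ + 0³ = 64 + 27 + 0 = 91
91 = (1,6,0)_7 → 1³ + 6³ + 0³ = 1 + 216 + 0 = 217  — 217 repeats.
That took 3 steps.

3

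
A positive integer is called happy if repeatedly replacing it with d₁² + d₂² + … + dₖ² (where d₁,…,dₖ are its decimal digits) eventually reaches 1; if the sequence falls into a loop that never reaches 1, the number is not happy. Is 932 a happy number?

932 → 9² + 3² + 2² = 81 + 9 + 4 = 94
94 → 9² + 4² = 81 + 16 = 97
97 → 9² + 7² = 81 + 49 = 130
130 → 1² + 3² + 0² = 1 + 9 + 0 = 10
10 → 1² + 0² = 1 + 0 = 1  — reached 1.

happy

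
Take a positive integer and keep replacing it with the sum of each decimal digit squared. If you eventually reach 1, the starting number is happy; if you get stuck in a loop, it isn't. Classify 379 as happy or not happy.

happy

379 → 3² + 7² + 9² = 139
139 → 1² + 3² + 9² = 91
91 → 9² + 1² = 82
82 → 8² + 2² = 68
68 → 6² + 8² = 100
100 → 1² + 0² + 0² = 1  — reached 1.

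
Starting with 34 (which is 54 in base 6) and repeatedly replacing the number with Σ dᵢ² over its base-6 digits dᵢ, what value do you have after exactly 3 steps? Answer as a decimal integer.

20

34 = (5,4)_6 → 5² + 4² = 25 + 16 = 41
41 = (1,0,5)_6 → 1² + 0² + 5² = 1 + 0 + 25 = 26
26 = (4,2)_6 → 4² + 2² = 16 + 4 = 20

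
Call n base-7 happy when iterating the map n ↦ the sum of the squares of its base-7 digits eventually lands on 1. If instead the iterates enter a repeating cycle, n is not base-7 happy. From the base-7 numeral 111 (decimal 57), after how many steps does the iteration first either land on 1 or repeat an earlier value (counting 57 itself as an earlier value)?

5

57 = (1,1,1)_7 → 1² + 1² + 1² = 3
3 = (3)_7 → 3² = 9
9 = (1,2)_7 → 1² + 2² = 5
5 = (5)_7 → 5² = 25
25 = (3,4)_7 → 3² + 4² = 25  — 25 repeats.
That took 5 steps.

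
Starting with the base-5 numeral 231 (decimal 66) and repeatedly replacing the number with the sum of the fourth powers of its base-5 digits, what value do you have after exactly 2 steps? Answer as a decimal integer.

418

66 = (2,3,1)_5 → 2⁴ + 3⁴ + 1⁴ = 98
98 = (3,4,3)_5 → 3⁴ + 4⁴ + 3⁴ = 418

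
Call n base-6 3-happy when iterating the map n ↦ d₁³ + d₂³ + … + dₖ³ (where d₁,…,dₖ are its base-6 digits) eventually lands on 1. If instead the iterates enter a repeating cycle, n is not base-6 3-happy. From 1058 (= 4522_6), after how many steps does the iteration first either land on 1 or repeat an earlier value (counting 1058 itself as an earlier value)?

1058 = (4,5,2,2)_6 → 205
205 = (5,4,1)_6 → 190
190 = (5,1,4)_6 → 190  — 190 repeats.
That took 3 steps.

3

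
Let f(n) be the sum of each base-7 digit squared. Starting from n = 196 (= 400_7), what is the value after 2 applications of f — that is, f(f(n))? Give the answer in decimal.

196 = (4,0,0)_7 → 4² + 0² + 0² = 16
16 = (2,2)_7 → 2² + 2² = 8

8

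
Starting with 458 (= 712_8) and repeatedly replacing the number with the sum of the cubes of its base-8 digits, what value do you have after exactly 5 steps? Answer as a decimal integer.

458 = (7,1,2)_8 → 7³ + 1³ + 2³ = 343 + 1 + 8 = 352
352 = (5,4,0)_8 → 5³ + 4³ + 0³ = 125 + 64 + 0 = 189
189 = (2,7,5)_8 → 2³ + 7³ + 5³ = 8 + 343 + 125 = 476
476 = (7,3,4)_8 → 7³ + 3³ + 4³ = 343 + 27 + 64 = 434
434 = (6,6,2)_8 → 6³ + 6³ + 2³ = 216 + 216 + 8 = 440

440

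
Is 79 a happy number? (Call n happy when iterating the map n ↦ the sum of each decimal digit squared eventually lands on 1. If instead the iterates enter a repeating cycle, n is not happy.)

79 → 7² + 9² = 49 + 81 = 130
130 → 1² + 3² + 0² = 1 + 9 + 0 = 10
10 → 1² + 0² = 1 + 0 = 1  — reached 1.

happy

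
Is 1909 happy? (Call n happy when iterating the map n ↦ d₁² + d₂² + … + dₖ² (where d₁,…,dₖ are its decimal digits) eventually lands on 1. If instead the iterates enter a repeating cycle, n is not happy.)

not happy

1909 → 1² + 9² + 0² + 9² = 163
163 → 1² + 6² + 3² = 46
46 → 4² + 6² = 52
52 → 5² + 2² = 29
29 → 2² + 9² = 85
85 → 8² + 5² = 89
89 → 8² + 9² = 145
145 → 1² + 4² + 5² = 42
42 → 4² + 2² = 20
20 → 2² + 0² = 4
4 → 4² = 16
16 → 1² + 6² = 37
37 → 3² + 7² = 58
58 → 5² + 8² = 89  — 89 already seen; the sequence cycles without reaching 1.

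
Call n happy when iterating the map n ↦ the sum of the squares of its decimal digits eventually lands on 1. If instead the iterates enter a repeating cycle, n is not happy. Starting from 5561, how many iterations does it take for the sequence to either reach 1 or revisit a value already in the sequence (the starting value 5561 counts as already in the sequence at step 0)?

13

5561 → 5² + 5² + 6² + 1² = 25 + 25 + 36 + 1 = 87
87 → 8² + 7² = 64 + 49 = 113
113 → 1² + 1² + 3² = 1 + 1 + 9 = 11
11 → 1² + 1² = 1 + 1 = 2
2 → 2² = 4
4 → 4² = 16
16 → 1² + 6² = 1 + 36 = 37
37 → 3² + 7² = 9 + 49 = 58
58 → 5² + 8² = 25 + 64 = 89
89 → 8² + 9² = 64 + 81 = 145
145 → 1² + 4² + 5² = 1 + 16 + 25 = 42
42 → 4² + 2² = 16 + 4 = 20
20 → 2² + 0² = 4 + 0 = 4  — 4 repeats.
That took 13 steps.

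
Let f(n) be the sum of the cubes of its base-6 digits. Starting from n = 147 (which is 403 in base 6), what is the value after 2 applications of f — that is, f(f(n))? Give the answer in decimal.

147 = (4,0,3)_6 → 4³ + 0³ + 3³ = 64 + 0 + 27 = 91
91 = (2,3,1)_6 → 2³ + 3³ + 1³ = 8 + 27 + 1 = 36

36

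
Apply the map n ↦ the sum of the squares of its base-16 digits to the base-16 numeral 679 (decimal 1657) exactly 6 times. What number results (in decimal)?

1657 = (6,7,9)_16 → 6² + 7² + 9² = 166
166 = (10,6)_16 → 10² + 6² = 136
136 = (8,8)_16 → 8² + 8² = 128
128 = (8,0)_16 → 8² + 0² = 64
64 = (4,0)_16 → 4² + 0² = 16
16 = (1,0)_16 → 1² + 0² = 1

1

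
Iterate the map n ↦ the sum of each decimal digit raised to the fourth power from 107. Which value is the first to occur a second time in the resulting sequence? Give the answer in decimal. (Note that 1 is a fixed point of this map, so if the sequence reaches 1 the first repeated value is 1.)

8208

107 → 1⁴ + 0⁴ + 7⁴ = 1 + 0 + 2401 = 2402
2402 → 2⁴ + 4⁴ + 0⁴ + 2⁴ = 16 + 256 + 0 + 16 = 288
288 → 2⁴ + 8⁴ + 8⁴ = 16 + 4096 + 4096 = 8208
8208 → 8⁴ + 2⁴ + 0⁴ + 8⁴ = 4096 + 16 + 0 + 4096 = 8208  — 8208 already appeared earlier.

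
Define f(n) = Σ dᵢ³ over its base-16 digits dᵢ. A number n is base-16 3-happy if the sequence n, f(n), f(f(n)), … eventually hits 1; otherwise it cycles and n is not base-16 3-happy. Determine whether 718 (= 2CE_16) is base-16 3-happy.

718 = (2,12,14)_16 → 2³ + 12³ + 14³ = 8 + 1728 + 2744 = 4480
4480 = (1,1,8,0)_16 → 1³ + 1³ + 8³ + 0³ = 1 + 1 + 512 + 0 = 514
514 = (2,0,2)_16 → 2³ + 0³ + 2³ = 8 + 0 + 8 = 16
16 = (1,0)_16 → 1³ + 0³ = 1 + 0 = 1  — reached 1.

base-16 3-happy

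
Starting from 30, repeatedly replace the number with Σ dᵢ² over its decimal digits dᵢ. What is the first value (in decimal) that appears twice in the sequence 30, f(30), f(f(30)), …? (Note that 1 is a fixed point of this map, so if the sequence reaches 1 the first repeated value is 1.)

37

30 → 3² + 0² = 9
9 → 9² = 81
81 → 8² + 1² = 65
65 → 6² + 5² = 61
61 → 6² + 1² = 37
37 → 3² + 7² = 58
58 → 5² + 8² = 89
89 → 8² + 9² = 145
145 → 1² + 4² + 5² = 42
42 → 4² + 2² = 20
20 → 2² + 0² = 4
4 → 4² = 16
16 → 1² + 6² = 37  — 37 already appeared earlier.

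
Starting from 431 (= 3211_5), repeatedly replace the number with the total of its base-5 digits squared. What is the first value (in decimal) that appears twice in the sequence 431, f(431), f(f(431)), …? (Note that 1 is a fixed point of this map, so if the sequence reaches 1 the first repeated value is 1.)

431 = (3,2,1,1)_5 → 3² + 2² + 1² + 1² = 9 + 4 + 1 + 1 = 15
15 = (3,0)_5 → 3² + 0² = 9 + 0 = 9
9 = (1,4)_5 → 1² + 4² = 1 + 16 = 17
17 = (3,2)_5 → 3² + 2² = 9 + 4 = 13
13 = (2,3)_5 → 2² + 3² = 4 + 9 = 13  — 13 already appeared earlier.

13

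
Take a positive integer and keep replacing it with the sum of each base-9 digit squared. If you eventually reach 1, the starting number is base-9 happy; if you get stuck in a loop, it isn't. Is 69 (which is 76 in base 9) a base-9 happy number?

69 = (7,6)_9 → 7² + 6² = 85
85 = (1,0,4)_9 → 1² + 0² + 4² = 17
17 = (1,8)_9 → 1² + 8² = 65
65 = (7,2)_9 → 7² + 2² = 53
53 = (5,8)_9 → 5² + 8² = 89
89 = (1,0,8)_9 → 1² + 0² + 8² = 65  — 65 already seen; the sequence cycles without reaching 1.

not base-9 happy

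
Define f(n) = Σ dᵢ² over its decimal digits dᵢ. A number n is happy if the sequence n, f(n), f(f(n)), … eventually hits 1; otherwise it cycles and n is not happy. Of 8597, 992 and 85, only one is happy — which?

8597: 8597 → 219 → 86 → 100 → 1  — reaches 1 (happy)
992: 992 → 166 → 73 → 58 → 89 → 145 → 42 → 20 → 4 → 16 → 37 → 58  — repeats 58 (not happy)
85: 85 → 89 → 145 → 42 → 20 → 4 → 16 → 37 → 58 → 89  — repeats 89 (not happy)

8597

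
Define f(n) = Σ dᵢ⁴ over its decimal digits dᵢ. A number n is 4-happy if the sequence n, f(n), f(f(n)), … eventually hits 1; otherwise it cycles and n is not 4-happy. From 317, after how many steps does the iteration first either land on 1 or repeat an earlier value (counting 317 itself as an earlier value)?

317 → 3⁴ + 1⁴ + 7⁴ = 2483
2483 → 2⁴ + 4⁴ + 8⁴ + 3⁴ = 4449
4449 → 4⁴ + 4⁴ + 4⁴ + 9⁴ = 7329
7329 → 7⁴ + 3⁴ + 2⁴ + 9⁴ = 9059
9059 → 9⁴ + 0⁴ + 5⁴ + 9⁴ = 13747
13747 → 1⁴ + 3⁴ + 7⁴ + 4⁴ + 7⁴ = 5140
5140 → 5⁴ + 1⁴ + 4⁴ + 0⁴ = 882
882 → 8⁴ + 8⁴ + 2⁴ = 8208
8208 → 8⁴ + 2⁴ + 0⁴ + 8⁴ = 8208  — 8208 repeats.
That took 9 steps.

9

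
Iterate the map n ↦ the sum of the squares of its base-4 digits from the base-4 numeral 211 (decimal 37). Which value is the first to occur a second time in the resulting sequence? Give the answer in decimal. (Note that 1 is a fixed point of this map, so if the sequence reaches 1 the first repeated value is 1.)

37 = (2,1,1)_4 → 2² + 1² + 1² = 6
6 = (1,2)_4 → 1² + 2² = 5
5 = (1,1)_4 → 1² + 1² = 2
2 = (2)_4 → 2² = 4
4 = (1,0)_4 → 1² + 0² = 1  — reached the fixed point 1.
1 → 1, so 1 is the first repeated value.

1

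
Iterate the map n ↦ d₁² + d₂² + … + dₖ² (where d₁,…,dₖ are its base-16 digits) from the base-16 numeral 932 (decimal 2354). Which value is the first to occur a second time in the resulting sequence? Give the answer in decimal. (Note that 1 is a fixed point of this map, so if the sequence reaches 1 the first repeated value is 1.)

2354 = (9,3,2)_16 → 9² + 3² + 2² = 81 + 9 + 4 = 94
94 = (5,14)_16 → 5² + 14² = 25 + 196 = 221
221 = (13,13)_16 → 13² + 13² = 169 + 169 = 338
338 = (1,5,2)_16 → 1² + 5² + 2² = 1 + 25 + 4 = 30
30 = (1,14)_16 → 1² + 14² = 1 + 196 = 197
197 = (12,5)_16 → 12² + 5² = 144 + 25 = 169
169 = (10,9)_16 → 10² + 9² = 100 + 81 = 181
181 = (11,5)_16 → 11² + 5² = 121 + 25 = 146
146 = (9,2)_16 → 9² + 2² = 81 + 4 = 85
85 = (5,5)_16 → 5² + 5² = 25 + 25 = 50
50 = (3,2)_16 → 3² + 2² = 9 + 4 = 13
13 = (13)_16 → 13² = 169  — 169 already appeared earlier.

169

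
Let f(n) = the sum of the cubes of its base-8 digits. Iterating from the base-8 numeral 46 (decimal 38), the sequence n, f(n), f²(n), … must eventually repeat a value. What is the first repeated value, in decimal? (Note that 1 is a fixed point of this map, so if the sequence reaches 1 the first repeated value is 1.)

38 = (4,6)_8 → 4³ + 6³ = 280
280 = (4,3,0)_8 → 4³ + 3³ + 0³ = 91
91 = (1,3,3)_8 → 1³ + 3³ + 3³ = 55
55 = (6,7)_8 → 6³ + 7³ = 559
559 = (1,0,5,7)_8 → 1³ + 0³ + 5³ + 7³ = 469
469 = (7,2,5)_8 → 7³ + 2³ + 5³ = 476
476 = (7,3,4)_8 → 7³ + 3³ + 4³ = 434
434 = (6,6,2)_8 → 6³ + 6³ + 2³ = 440
440 = (6,7,0)_8 → 6³ + 7³ + 0³ = 559  — 559 already appeared earlier.

559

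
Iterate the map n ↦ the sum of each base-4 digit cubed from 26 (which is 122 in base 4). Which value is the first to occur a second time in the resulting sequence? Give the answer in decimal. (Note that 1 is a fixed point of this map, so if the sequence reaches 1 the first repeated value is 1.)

8

26 = (1,2,2)_4 → 1³ + 2³ + 2³ = 17
17 = (1,0,1)_4 → 1³ + 0³ + 1³ = 2
2 = (2)_4 → 2³ = 8
8 = (2,0)_4 → 2³ + 0³ = 8  — 8 already appeared earlier.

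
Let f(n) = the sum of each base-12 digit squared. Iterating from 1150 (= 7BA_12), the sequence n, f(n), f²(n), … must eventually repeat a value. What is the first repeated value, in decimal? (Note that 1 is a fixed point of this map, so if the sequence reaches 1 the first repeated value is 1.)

5

1150 = (7,11,10)_12 → 270
270 = (1,10,6)_12 → 137
137 = (11,5)_12 → 146
146 = (1,0,2)_12 → 5
5 = (5)_12 → 25
25 = (2,1)_12 → 5  — 5 already appeared earlier.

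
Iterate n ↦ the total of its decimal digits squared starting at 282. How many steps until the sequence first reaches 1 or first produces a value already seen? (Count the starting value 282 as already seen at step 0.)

282 → 2² + 8² + 2² = 4 + 64 + 4 = 72
72 → 7² + 2² = 49 + 4 = 53
53 → 5² + 3² = 25 + 9 = 34
34 → 3² + 4² = 9 + 16 = 25
25 → 2² + 5² = 4 + 25 = 29
29 → 2² + 9² = 4 + 81 = 85
85 → 8² + 5² = 64 + 25 = 89
89 → 8² + 9² = 64 + 81 = 145
145 → 1² + 4² + 5² = 1 + 16 + 25 = 42
42 → 4² + 2² = 16 + 4 = 20
20 → 2² + 0² = 4 + 0 = 4
4 → 4² = 16
16 → 1² + 6² = 1 + 36 = 37
37 → 3² + 7² = 9 + 49 = 58
58 → 5² + 8² = 25 + 64 = 89  — 89 repeats.
That took 15 steps.

15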